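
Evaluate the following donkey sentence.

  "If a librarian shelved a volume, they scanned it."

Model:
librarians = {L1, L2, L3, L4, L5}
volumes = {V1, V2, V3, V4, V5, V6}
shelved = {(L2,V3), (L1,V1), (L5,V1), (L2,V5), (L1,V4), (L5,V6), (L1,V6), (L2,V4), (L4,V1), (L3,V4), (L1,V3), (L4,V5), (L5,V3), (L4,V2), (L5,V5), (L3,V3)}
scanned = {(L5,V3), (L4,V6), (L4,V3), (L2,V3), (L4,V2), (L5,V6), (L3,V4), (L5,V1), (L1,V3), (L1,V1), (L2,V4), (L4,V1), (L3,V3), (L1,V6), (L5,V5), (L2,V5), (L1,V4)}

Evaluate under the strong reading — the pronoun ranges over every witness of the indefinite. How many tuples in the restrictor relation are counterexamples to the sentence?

"it" takes "a volume" as antecedent — a donkey pronoun bound across the clause boundary.
Strong reading: for every (l,v) with shelved(l,v), scanned(l,v).
Restrictor pairs: (L1,V1) ✓  (L1,V3) ✓  (L1,V4) ✓  (L1,V6) ✓  (L2,V3) ✓  (L2,V4) ✓  (L2,V5) ✓  (L3,V3) ✓  (L3,V4) ✓  (L4,V1) ✓  (L4,V2) ✓  (L4,V5) ✗  (L5,V1) ✓  (L5,V3) ✓  (L5,V5) ✓  (L5,V6) ✓
Counterexamples (restrictor pairs failing the scope): 1.

1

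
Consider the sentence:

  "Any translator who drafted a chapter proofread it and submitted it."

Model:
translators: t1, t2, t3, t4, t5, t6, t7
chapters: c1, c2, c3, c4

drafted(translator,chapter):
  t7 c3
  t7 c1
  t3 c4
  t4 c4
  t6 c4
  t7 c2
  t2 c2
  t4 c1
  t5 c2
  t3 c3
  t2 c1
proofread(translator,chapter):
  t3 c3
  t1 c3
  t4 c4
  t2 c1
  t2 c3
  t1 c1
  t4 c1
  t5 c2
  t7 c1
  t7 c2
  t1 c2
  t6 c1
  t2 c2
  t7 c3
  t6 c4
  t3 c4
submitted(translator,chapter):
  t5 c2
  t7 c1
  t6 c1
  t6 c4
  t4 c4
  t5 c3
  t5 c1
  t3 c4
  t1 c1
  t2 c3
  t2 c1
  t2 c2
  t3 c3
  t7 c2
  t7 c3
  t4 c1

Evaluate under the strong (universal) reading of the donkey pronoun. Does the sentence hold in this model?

"it" takes "a chapter" as antecedent — a donkey pronoun bound across the clause boundary.
Strong reading: for every (t,c) with drafted(t,c), proofread(t,c) ∧ submitted(t,c).
Restrictor pairs: (t2,c1) ✓  (t2,c2) ✓  (t3,c3) ✓  (t3,c4) ✓  (t4,c1) ✓  (t4,c4) ✓  (t5,c2) ✓  (t6,c4) ✓  (t7,c1) ✓  (t7,c2) ✓  (t7,c3) ✓
Every restrictor pair satisfies the scope.

True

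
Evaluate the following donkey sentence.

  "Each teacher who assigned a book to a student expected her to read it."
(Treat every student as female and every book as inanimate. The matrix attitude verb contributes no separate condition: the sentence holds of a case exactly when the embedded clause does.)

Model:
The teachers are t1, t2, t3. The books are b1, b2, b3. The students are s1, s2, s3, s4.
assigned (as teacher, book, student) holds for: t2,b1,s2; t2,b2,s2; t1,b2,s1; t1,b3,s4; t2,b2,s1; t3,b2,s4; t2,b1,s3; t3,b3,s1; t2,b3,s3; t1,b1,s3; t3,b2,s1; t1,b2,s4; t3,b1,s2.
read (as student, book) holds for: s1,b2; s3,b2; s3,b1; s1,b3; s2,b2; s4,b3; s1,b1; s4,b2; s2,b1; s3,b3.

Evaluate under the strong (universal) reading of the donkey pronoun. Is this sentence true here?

"her" takes "a student" as antecedent and "it" takes "a book"; both are donkey pronouns co-varying with the restrictor.
Strong reading: for every (t,b,s) with assigned(t,b,s), read(s,b).
Restrictor triples: (t1,b1,s3)→read(s3,b1) ✓  (t1,b2,s1)→read(s1,b2) ✓  (t1,b2,s4)→read(s4,b2) ✓  (t1,b3,s4)→read(s4,b3) ✓  (t2,b1,s2)→read(s2,b1) ✓  (t2,b1,s3)→read(s3,b1) ✓  (t2,b2,s1)→read(s1,b2) ✓  (t2,b2,s2)→read(s2,b2) ✓  (t2,b3,s3)→read(s3,b3) ✓  (t3,b1,s2)→read(s2,b1) ✓  (t3,b2,s1)→read(s1,b2) ✓  (t3,b2,s4)→read(s4,b2) ✓  (t3,b3,s1)→read(s1,b3) ✓
Every restrictor triple satisfies the scope.

True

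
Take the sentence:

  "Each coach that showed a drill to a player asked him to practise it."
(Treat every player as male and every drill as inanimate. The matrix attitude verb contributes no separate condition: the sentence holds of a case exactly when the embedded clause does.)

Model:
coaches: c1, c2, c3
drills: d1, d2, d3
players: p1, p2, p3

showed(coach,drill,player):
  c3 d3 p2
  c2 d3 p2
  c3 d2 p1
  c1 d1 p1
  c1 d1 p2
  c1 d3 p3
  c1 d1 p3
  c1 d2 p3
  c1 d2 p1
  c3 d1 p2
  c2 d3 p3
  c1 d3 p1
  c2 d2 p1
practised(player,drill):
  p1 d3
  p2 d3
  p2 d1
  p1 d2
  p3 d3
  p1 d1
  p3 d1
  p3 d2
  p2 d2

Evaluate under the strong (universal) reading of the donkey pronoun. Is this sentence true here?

True

"him" takes "a player" as antecedent and "it" takes "a drill"; both are donkey pronouns co-varying with the restrictor.
Strong reading: for every (c,d,p) with showed(c,d,p), practised(p,d).
Restrictor triples: (c1,d1,p1)→practised(p1,d1) ✓  (c1,d1,p2)→practised(p2,d1) ✓  (c1,d1,p3)→practised(p3,d1) ✓  (c1,d2,p1)→practised(p1,d2) ✓  (c1,d2,p3)→practised(p3,d2) ✓  (c1,d3,p1)→practised(p1,d3) ✓  (c1,d3,p3)→practised(p3,d3) ✓  (c2,d2,p1)→practised(p1,d2) ✓  (c2,d3,p2)→practised(p2,d3) ✓  (c2,d3,p3)→practised(p3,d3) ✓  (c3,d1,p2)→practised(p2,d1) ✓  (c3,d2,p1)→practised(p1,d2) ✓  (c3,d3,p2)→practised(p2,d3) ✓
Every restrictor triple satisfies the scope.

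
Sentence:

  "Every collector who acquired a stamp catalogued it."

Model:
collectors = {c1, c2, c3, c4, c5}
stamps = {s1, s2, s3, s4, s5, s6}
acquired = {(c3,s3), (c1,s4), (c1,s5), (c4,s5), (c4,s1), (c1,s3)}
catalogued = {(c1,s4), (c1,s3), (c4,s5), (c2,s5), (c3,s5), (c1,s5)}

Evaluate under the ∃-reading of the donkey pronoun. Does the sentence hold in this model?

"it" takes "a stamp" as antecedent — a donkey pronoun bound across the clause boundary.
Weak reading: every collector c with some acquired-stamp has at least one acquired-stamp s such that catalogued(c,s).
Per collector: c1:✓  c3:✗  c4:✓
c3 has no witness among its acquired-stamps.

False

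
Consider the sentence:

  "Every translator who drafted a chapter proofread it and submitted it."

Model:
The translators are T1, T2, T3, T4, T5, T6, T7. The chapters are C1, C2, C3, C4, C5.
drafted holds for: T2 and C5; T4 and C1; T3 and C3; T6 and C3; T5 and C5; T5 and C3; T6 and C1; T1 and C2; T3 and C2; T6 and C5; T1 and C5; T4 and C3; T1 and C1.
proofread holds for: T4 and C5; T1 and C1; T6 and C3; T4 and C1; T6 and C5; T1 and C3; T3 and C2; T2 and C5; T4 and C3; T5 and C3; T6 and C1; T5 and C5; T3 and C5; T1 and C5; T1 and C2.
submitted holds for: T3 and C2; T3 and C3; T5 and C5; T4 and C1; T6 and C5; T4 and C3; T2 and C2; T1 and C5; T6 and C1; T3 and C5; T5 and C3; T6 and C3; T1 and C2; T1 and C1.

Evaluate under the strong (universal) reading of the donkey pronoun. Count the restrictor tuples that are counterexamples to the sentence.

2

"it" takes "a chapter" as antecedent — a donkey pronoun bound across the clause boundary.
Strong reading: for every (t,c) with drafted(t,c), proofread(t,c) ∧ submitted(t,c).
Restrictor pairs: (T1,C1) ✓  (T1,C2) ✓  (T1,C5) ✓  (T2,C5) ✗  (T3,C2) ✓  (T3,C3) ✗  (T4,C1) ✓  (T4,C3) ✓  (T5,C3) ✓  (T5,C5) ✓  (T6,C1) ✓  (T6,C3) ✓  (T6,C5) ✓
Counterexamples (restrictor pairs failing the scope): 2.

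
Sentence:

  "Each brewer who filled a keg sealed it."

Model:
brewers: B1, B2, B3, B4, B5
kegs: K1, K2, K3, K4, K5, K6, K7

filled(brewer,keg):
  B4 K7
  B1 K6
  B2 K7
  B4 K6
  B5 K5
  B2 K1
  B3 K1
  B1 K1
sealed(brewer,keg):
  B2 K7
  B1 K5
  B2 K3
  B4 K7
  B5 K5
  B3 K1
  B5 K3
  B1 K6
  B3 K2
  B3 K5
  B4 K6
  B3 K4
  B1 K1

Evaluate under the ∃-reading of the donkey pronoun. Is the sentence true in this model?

"it" takes "a keg" as antecedent — a donkey pronoun bound across the clause boundary.
Weak reading: every brewer b with some filled-keg has at least one filled-keg k such that sealed(b,k).
Per brewer: B1:✓  B2:✓  B3:✓  B4:✓  B5:✓
Every brewer in the restrictor has a witness.

True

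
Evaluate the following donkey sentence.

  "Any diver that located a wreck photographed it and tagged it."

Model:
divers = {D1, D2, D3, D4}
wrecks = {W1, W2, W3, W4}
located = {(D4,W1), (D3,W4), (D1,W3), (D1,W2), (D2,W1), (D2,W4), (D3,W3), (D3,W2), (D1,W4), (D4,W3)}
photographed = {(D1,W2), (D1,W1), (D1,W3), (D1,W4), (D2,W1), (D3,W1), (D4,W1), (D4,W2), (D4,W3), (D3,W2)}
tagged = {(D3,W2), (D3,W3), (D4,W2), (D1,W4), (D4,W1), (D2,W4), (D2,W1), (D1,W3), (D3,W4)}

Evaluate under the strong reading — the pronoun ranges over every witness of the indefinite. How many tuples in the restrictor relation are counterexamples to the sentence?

"it" takes "a wreck" as antecedent — a donkey pronoun bound across the clause boundary.
Strong reading: for every (d,w) with located(d,w), photographed(d,w) ∧ tagged(d,w).
Restrictor pairs: (D1,W2) ✗  (D1,W3) ✓  (D1,W4) ✓  (D2,W1) ✓  (D2,W4) ✗  (D3,W2) ✓  (D3,W3) ✗  (D3,W4) ✗  (D4,W1) ✓  (D4,W3) ✗
Counterexamples (restrictor pairs failing the scope): 5.

5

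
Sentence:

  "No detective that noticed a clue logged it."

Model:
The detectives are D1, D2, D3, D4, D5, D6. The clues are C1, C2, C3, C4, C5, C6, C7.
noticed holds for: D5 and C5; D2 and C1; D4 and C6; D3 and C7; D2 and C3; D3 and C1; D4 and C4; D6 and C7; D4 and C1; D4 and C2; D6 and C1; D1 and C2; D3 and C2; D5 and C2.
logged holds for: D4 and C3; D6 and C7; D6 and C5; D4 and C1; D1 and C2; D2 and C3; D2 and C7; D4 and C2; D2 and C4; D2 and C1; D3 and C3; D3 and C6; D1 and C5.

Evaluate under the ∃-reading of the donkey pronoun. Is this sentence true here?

"it" takes "a clue" as antecedent — a donkey pronoun bound across the clause boundary.
Truth condition: for no (d,c) with noticed(d,c) does logged(d,c) hold.
Restrictor pairs — does the scope hold? (D1,C2):holds  (D2,C1):holds  (D2,C3):holds  (D3,C1):fails  (D3,C2):fails  (D3,C7):fails  (D4,C1):holds  (D4,C2):holds  (D4,C4):fails  (D4,C6):fails  (D5,C2):fails  (D5,C5):fails  (D6,C1):fails  (D6,C7):holds
Scope holds for 6 pair(s), so the sentence is false.

False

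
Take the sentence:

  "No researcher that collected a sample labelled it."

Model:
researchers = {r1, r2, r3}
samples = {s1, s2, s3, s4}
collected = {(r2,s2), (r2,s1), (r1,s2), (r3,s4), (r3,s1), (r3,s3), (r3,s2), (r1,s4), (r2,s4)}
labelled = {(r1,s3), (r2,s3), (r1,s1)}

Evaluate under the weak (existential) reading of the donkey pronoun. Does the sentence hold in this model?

True

"it" takes "a sample" as antecedent — a donkey pronoun bound across the clause boundary.
Truth condition: for no (r,s) with collected(r,s) does labelled(r,s) hold.
Restrictor pairs — does the scope hold? (r1,s2):fails  (r1,s4):fails  (r2,s1):fails  (r2,s2):fails  (r2,s4):fails  (r3,s1):fails  (r3,s2):fails  (r3,s3):fails  (r3,s4):fails
Scope holds for no restrictor pair, so the sentence is true.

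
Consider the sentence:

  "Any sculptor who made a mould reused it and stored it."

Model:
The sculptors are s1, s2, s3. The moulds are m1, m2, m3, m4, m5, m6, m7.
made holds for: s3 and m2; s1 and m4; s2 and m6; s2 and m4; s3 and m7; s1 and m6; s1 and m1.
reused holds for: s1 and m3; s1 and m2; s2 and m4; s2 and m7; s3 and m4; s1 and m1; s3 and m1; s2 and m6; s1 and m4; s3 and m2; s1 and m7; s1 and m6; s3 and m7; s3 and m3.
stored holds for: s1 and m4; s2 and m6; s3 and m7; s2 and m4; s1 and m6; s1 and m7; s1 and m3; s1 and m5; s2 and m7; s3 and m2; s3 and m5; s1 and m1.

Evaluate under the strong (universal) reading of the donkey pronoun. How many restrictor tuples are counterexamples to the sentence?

"it" takes "a mould" as antecedent — a donkey pronoun bound across the clause boundary.
Strong reading: for every (s,m) with made(s,m), reused(s,m) ∧ stored(s,m).
Restrictor pairs: (s1,m1) ✓  (s1,m4) ✓  (s1,m6) ✓  (s2,m4) ✓  (s2,m6) ✓  (s3,m2) ✓  (s3,m7) ✓
Counterexamples (restrictor pairs failing the scope): 0.

0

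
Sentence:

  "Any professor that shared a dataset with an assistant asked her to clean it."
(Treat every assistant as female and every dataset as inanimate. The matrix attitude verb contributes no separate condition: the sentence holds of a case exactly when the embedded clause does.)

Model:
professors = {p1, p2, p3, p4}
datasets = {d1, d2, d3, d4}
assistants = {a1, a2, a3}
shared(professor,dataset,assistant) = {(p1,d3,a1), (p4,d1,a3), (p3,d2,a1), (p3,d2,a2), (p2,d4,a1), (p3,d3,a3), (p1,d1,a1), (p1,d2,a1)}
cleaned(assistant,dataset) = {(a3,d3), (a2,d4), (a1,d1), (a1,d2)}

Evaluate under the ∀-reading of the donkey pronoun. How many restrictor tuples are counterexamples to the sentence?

"her" takes "an assistant" as antecedent and "it" takes "a dataset"; both are donkey pronouns co-varying with the restrictor.
Strong reading: for every (p,d,a) with shared(p,d,a), cleaned(a,d).
Restrictor triples: (p1,d1,a1)→cleaned(a1,d1) ✓  (p1,d2,a1)→cleaned(a1,d2) ✓  (p1,d3,a1)→cleaned(a1,d3) ✗  (p2,d4,a1)→cleaned(a1,d4) ✗  (p3,d2,a1)→cleaned(a1,d2) ✓  (p3,d2,a2)→cleaned(a2,d2) ✗  (p3,d3,a3)→cleaned(a3,d3) ✓  (p4,d1,a3)→cleaned(a3,d1) ✗
Counterexamples (restrictor triples failing the scope): 4.

4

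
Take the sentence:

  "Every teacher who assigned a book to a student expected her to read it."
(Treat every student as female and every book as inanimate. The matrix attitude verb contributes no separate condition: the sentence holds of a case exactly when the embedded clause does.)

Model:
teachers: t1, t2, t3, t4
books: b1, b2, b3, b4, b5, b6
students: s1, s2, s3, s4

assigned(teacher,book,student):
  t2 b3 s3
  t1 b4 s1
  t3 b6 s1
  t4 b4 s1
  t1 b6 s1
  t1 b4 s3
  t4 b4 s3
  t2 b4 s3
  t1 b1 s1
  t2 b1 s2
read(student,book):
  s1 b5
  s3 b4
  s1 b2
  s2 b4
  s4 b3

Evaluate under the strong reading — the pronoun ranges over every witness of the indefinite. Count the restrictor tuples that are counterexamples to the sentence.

"her" takes "a student" as antecedent and "it" takes "a book"; both are donkey pronouns co-varying with the restrictor.
Strong reading: for every (t,b,s) with assigned(t,b,s), read(s,b).
Restrictor triples: (t1,b1,s1)→read(s1,b1) ✗  (t1,b4,s1)→read(s1,b4) ✗  (t1,b4,s3)→read(s3,b4) ✓  (t1,b6,s1)→read(s1,b6) ✗  (t2,b1,s2)→read(s2,b1) ✗  (t2,b3,s3)→read(s3,b3) ✗  (t2,b4,s3)→read(s3,b4) ✓  (t3,b6,s1)→read(s1,b6) ✗  (t4,b4,s1)→read(s1,b4) ✗  (t4,b4,s3)→read(s3,b4) ✓
Counterexamples (restrictor triples failing the scope): 7.

7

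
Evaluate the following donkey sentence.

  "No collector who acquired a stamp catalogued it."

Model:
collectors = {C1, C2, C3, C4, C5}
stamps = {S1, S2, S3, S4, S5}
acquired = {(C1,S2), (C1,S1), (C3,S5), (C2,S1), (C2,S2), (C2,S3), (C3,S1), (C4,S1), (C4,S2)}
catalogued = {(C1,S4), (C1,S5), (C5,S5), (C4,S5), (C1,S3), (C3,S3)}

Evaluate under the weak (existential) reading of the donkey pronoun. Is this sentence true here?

"it" takes "a stamp" as antecedent — a donkey pronoun bound across the clause boundary.
Truth condition: for no (c,s) with acquired(c,s) does catalogued(c,s) hold.
Restrictor pairs — does the scope hold? (C1,S1):fails  (C1,S2):fails  (C2,S1):fails  (C2,S2):fails  (C2,S3):fails  (C3,S1):fails  (C3,S5):fails  (C4,S1):fails  (C4,S2):fails
Scope holds for no restrictor pair, so the sentence is true.

True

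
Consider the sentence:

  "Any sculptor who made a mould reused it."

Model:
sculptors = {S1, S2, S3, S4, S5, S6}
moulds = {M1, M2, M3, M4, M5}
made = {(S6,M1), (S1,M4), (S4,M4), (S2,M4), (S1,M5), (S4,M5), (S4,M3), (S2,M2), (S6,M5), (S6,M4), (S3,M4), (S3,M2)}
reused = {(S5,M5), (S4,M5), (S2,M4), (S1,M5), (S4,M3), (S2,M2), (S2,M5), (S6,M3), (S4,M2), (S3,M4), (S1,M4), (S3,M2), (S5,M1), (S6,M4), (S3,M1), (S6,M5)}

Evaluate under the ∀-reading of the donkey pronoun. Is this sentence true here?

False

"it" takes "a mould" as antecedent — a donkey pronoun bound across the clause boundary.
Strong reading: for every (s,m) with made(s,m), reused(s,m).
Restrictor pairs: (S1,M4) ✓  (S1,M5) ✓  (S2,M2) ✓  (S2,M4) ✓  (S3,M2) ✓  (S3,M4) ✓  (S4,M3) ✓  (S4,M4) ✗  (S4,M5) ✓  (S6,M1) ✗  (S6,M4) ✓  (S6,M5) ✓
Counterexample: (S4,M4) is in made but fails the scope.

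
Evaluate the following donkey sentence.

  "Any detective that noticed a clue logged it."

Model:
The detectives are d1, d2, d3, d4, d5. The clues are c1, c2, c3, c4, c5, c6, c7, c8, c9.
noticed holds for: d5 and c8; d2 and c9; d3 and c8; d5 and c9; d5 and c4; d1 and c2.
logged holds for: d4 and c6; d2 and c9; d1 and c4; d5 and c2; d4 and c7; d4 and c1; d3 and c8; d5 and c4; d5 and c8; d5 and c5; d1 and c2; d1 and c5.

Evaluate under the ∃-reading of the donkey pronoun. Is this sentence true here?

"it" takes "a clue" as antecedent — a donkey pronoun bound across the clause boundary.
Weak reading: every detective d with some noticed-clue has at least one noticed-clue c such that logged(d,c).
Per detective: d1:✓  d2:✓  d3:✓  d5:✓
Every detective in the restrictor has a witness.

True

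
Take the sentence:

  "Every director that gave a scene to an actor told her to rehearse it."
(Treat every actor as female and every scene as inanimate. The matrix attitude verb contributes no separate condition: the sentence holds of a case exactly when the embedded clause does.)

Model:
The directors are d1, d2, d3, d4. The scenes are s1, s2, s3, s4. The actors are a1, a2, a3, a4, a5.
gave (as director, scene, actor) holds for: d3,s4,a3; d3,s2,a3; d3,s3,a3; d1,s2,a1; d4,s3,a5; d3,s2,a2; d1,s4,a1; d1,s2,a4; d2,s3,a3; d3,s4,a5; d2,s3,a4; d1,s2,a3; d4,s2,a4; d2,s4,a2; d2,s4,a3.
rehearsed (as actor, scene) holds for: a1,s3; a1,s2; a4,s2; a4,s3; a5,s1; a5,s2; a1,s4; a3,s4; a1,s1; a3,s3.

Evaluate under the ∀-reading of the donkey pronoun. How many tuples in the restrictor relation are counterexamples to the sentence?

6

"her" takes "an actor" as antecedent and "it" takes "a scene"; both are donkey pronouns co-varying with the restrictor.
Strong reading: for every (d,s,a) with gave(d,s,a), rehearsed(a,s).
Restrictor triples: (d1,s2,a1)→rehearsed(a1,s2) ✓  (d1,s2,a3)→rehearsed(a3,s2) ✗  (d1,s2,a4)→rehearsed(a4,s2) ✓  (d1,s4,a1)→rehearsed(a1,s4) ✓  (d2,s3,a3)→rehearsed(a3,s3) ✓  (d2,s3,a4)→rehearsed(a4,s3) ✓  (d2,s4,a2)→rehearsed(a2,s4) ✗  (d2,s4,a3)→rehearsed(a3,s4) ✓  (d3,s2,a2)→rehearsed(a2,s2) ✗  (d3,s2,a3)→rehearsed(a3,s2) ✗  (d3,s3,a3)→rehearsed(a3,s3) ✓  (d3,s4,a3)→rehearsed(a3,s4) ✓  (d3,s4,a5)→rehearsed(a5,s4) ✗  (d4,s2,a4)→rehearsed(a4,s2) ✓  (d4,s3,a5)→rehearsed(a5,s3) ✗
Counterexamples (restrictor triples failing the scope): 6.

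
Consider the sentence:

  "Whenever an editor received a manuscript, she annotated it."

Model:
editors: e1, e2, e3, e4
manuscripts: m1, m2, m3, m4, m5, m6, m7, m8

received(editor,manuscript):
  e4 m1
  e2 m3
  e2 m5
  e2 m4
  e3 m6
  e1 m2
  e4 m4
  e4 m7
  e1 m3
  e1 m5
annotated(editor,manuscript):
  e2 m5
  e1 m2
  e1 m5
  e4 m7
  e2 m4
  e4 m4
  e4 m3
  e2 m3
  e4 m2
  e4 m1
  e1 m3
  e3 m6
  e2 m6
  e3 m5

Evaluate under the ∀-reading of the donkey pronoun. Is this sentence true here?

True

"it" takes "a manuscript" as antecedent — a donkey pronoun bound across the clause boundary.
Strong reading: for every (e,m) with received(e,m), annotated(e,m).
Restrictor pairs: (e1,m2) ✓  (e1,m3) ✓  (e1,m5) ✓  (e2,m3) ✓  (e2,m4) ✓  (e2,m5) ✓  (e3,m6) ✓  (e4,m1) ✓  (e4,m4) ✓  (e4,m7) ✓
Every restrictor pair satisfies the scope.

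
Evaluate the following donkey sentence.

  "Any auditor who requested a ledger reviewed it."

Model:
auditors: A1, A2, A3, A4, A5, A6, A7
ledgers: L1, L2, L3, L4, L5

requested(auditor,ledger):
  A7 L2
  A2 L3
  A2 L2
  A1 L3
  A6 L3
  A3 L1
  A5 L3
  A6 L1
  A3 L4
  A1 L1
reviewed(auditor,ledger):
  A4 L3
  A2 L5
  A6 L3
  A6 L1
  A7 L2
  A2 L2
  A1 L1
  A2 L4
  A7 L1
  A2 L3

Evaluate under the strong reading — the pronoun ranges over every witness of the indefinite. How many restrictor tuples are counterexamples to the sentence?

"it" takes "a ledger" as antecedent — a donkey pronoun bound across the clause boundary.
Strong reading: for every (a,l) with requested(a,l), reviewed(a,l).
Restrictor pairs: (A1,L1) ✓  (A1,L3) ✗  (A2,L2) ✓  (A2,L3) ✓  (A3,L1) ✗  (A3,L4) ✗  (A5,L3) ✗  (A6,L1) ✓  (A6,L3) ✓  (A7,L2) ✓
Counterexamples (restrictor pairs failing the scope): 4.

4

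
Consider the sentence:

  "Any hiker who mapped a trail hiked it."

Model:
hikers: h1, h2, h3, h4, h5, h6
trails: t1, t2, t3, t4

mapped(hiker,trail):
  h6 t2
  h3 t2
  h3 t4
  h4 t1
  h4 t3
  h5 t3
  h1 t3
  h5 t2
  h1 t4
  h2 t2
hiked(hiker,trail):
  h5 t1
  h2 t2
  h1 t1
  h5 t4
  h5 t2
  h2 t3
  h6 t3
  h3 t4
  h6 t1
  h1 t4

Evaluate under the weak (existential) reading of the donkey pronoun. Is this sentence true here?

"it" takes "a trail" as antecedent — a donkey pronoun bound across the clause boundary.
Weak reading: every hiker h with some mapped-trail has at least one mapped-trail t such that hiked(h,t).
Per hiker: h1:✓  h2:✓  h3:✓  h4:✗  h5:✓  h6:✗
h4 has no witness among its mapped-trails.

False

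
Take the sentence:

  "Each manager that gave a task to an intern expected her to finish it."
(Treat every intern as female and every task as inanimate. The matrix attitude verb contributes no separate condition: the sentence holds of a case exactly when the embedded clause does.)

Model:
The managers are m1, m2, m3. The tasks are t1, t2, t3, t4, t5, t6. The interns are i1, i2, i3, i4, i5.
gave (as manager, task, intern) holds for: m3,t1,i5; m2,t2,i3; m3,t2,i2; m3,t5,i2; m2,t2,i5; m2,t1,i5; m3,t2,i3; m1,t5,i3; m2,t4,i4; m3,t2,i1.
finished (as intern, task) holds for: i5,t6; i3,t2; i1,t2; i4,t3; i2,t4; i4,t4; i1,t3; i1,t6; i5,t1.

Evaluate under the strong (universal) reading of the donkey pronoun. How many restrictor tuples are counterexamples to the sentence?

"her" takes "an intern" as antecedent and "it" takes "a task"; both are donkey pronouns co-varying with the restrictor.
Strong reading: for every (m,t,i) with gave(m,t,i), finished(i,t).
Restrictor triples: (m1,t5,i3)→finished(i3,t5) ✗  (m2,t1,i5)→finished(i5,t1) ✓  (m2,t2,i3)→finished(i3,t2) ✓  (m2,t2,i5)→finished(i5,t2) ✗  (m2,t4,i4)→finished(i4,t4) ✓  (m3,t1,i5)→finished(i5,t1) ✓  (m3,t2,i1)→finished(i1,t2) ✓  (m3,t2,i2)→finished(i2,t2) ✗  (m3,t2,i3)→finished(i3,t2) ✓  (m3,t5,i2)→finished(i2,t5) ✗
Counterexamples (restrictor triples failing the scope): 4.

4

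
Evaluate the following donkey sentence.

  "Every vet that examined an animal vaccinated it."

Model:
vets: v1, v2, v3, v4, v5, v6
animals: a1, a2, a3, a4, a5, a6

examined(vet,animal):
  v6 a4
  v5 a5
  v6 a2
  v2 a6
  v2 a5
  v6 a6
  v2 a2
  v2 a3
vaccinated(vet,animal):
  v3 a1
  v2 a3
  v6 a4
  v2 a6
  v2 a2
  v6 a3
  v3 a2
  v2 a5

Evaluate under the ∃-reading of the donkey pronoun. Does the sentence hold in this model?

"it" takes "an animal" as antecedent — a donkey pronoun bound across the clause boundary.
Weak reading: every vet v with some examined-animal has at least one examined-animal a such that vaccinated(v,a).
Per vet: v2:✓  v5:✗  v6:✓
v5 has no witness among its examined-animals.

False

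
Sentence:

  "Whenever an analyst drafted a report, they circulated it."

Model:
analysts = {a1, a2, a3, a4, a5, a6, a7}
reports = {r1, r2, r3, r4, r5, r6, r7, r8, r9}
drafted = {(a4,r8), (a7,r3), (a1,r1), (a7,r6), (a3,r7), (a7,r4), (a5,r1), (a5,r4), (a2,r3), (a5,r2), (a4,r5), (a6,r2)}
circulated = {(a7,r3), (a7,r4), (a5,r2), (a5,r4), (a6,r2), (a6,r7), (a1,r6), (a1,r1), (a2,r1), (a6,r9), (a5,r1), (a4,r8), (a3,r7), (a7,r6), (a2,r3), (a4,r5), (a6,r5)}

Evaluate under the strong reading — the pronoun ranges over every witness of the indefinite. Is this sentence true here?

True

"it" takes "a report" as antecedent — a donkey pronoun bound across the clause boundary.
Strong reading: for every (a,r) with drafted(a,r), circulated(a,r).
Restrictor pairs: (a1,r1) ✓  (a2,r3) ✓  (a3,r7) ✓  (a4,r5) ✓  (a4,r8) ✓  (a5,r1) ✓  (a5,r2) ✓  (a5,r4) ✓  (a6,r2) ✓  (a7,r3) ✓  (a7,r4) ✓  (a7,r6) ✓
Every restrictor pair satisfies the scope.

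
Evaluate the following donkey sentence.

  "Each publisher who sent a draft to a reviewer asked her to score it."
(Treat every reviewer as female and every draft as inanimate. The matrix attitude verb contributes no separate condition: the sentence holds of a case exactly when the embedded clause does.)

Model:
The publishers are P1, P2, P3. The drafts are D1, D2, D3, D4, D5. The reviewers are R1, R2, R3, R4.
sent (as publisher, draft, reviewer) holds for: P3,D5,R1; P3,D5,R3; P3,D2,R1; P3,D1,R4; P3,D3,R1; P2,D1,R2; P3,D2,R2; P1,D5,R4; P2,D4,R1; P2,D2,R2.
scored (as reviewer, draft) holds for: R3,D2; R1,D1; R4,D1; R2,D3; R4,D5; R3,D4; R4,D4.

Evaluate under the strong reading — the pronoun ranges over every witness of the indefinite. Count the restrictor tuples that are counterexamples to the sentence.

"her" takes "a reviewer" as antecedent and "it" takes "a draft"; both are donkey pronouns co-varying with the restrictor.
Strong reading: for every (p,d,r) with sent(p,d,r), scored(r,d).
Restrictor triples: (P1,D5,R4)→scored(R4,D5) ✓  (P2,D1,R2)→scored(R2,D1) ✗  (P2,D2,R2)→scored(R2,D2) ✗  (P2,D4,R1)→scored(R1,D4) ✗  (P3,D1,R4)→scored(R4,D1) ✓  (P3,D2,R1)→scored(R1,D2) ✗  (P3,D2,R2)→scored(R2,D2) ✗  (P3,D3,R1)→scored(R1,D3) ✗  (P3,D5,R1)→scored(R1,D5) ✗  (P3,D5,R3)→scored(R3,D5) ✗
Counterexamples (restrictor triples failing the scope): 8.

8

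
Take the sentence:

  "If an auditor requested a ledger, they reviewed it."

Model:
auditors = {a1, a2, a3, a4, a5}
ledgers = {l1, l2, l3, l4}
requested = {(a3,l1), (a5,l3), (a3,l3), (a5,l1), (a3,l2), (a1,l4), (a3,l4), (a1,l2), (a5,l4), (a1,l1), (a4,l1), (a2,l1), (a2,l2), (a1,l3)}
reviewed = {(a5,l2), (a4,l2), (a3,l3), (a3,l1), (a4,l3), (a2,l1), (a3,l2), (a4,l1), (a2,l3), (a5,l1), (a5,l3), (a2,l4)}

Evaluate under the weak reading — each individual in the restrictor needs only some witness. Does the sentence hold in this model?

False

"it" takes "a ledger" as antecedent — a donkey pronoun bound across the clause boundary.
Weak reading: every auditor a with some requested-ledger has at least one requested-ledger l such that reviewed(a,l).
Per auditor: a1:✗  a2:✓  a3:✓  a4:✓  a5:✓
a1 has no witness among its requested-ledgers.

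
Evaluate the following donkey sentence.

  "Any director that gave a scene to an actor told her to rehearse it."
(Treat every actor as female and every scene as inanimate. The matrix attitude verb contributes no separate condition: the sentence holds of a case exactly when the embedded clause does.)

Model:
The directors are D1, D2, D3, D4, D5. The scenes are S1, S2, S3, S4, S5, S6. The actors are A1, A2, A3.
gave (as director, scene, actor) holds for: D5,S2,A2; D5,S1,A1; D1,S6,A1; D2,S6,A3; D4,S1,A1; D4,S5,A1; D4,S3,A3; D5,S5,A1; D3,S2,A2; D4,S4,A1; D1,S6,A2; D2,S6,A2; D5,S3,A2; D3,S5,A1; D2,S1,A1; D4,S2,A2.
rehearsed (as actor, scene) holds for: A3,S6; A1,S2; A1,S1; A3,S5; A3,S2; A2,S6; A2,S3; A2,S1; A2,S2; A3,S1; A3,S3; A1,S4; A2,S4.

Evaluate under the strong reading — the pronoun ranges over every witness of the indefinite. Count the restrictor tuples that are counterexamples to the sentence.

"her" takes "an actor" as antecedent and "it" takes "a scene"; both are donkey pronouns co-varying with the restrictor.
Strong reading: for every (d,s,a) with gave(d,s,a), rehearsed(a,s).
Restrictor triples: (D1,S6,A1)→rehearsed(A1,S6) ✗  (D1,S6,A2)→rehearsed(A2,S6) ✓  (D2,S1,A1)→rehearsed(A1,S1) ✓  (D2,S6,A2)→rehearsed(A2,S6) ✓  (D2,S6,A3)→rehearsed(A3,S6) ✓  (D3,S2,A2)→rehearsed(A2,S2) ✓  (D3,S5,A1)→rehearsed(A1,S5) ✗  (D4,S1,A1)→rehearsed(A1,S1) ✓  (D4,S2,A2)→rehearsed(A2,S2) ✓  (D4,S3,A3)→rehearsed(A3,S3) ✓  (D4,S4,A1)→rehearsed(A1,S4) ✓  (D4,S5,A1)→rehearsed(A1,S5) ✗  (D5,S1,A1)→rehearsed(A1,S1) ✓  (D5,S2,A2)→rehearsed(A2,S2) ✓  (D5,S3,A2)→rehearsed(A2,S3) ✓  (D5,S5,A1)→rehearsed(A1,S5) ✗
Counterexamples (restrictor triples failing the scope): 4.

4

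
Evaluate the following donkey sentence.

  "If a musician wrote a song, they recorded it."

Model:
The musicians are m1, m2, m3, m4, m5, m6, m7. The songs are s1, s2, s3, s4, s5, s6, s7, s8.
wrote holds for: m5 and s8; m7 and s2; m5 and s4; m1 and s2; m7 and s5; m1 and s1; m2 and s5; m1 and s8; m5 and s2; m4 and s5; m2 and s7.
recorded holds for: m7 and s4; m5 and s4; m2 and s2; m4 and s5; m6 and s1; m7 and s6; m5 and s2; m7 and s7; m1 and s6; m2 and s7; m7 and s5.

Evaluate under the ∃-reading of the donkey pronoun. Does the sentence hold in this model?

False

"it" takes "a song" as antecedent — a donkey pronoun bound across the clause boundary.
Weak reading: every musician m with some wrote-song has at least one wrote-song s such that recorded(m,s).
Per musician: m1:✗  m2:✓  m4:✓  m5:✓  m7:✓
m1 has no witness among its wrote-songs.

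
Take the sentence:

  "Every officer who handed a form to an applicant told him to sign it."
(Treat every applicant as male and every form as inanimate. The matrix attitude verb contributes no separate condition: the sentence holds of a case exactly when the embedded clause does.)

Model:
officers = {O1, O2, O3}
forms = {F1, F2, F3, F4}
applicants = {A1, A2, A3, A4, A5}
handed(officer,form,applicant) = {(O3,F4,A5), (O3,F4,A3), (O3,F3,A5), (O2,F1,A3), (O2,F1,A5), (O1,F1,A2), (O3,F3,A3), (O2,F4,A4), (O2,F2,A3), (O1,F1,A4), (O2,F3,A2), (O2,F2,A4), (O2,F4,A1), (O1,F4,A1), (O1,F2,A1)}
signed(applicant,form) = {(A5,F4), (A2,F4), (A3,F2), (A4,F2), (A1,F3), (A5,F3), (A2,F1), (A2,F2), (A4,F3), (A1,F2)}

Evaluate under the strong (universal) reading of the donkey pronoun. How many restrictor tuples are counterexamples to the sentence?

9

"him" takes "an applicant" as antecedent and "it" takes "a form"; both are donkey pronouns co-varying with the restrictor.
Strong reading: for every (o,f,a) with handed(o,f,a), signed(a,f).
Restrictor triples: (O1,F1,A2)→signed(A2,F1) ✓  (O1,F1,A4)→signed(A4,F1) ✗  (O1,F2,A1)→signed(A1,F2) ✓  (O1,F4,A1)→signed(A1,F4) ✗  (O2,F1,A3)→signed(A3,F1) ✗  (O2,F1,A5)→signed(A5,F1) ✗  (O2,F2,A3)→signed(A3,F2) ✓  (O2,F2,A4)→signed(A4,F2) ✓  (O2,F3,A2)→signed(A2,F3) ✗  (O2,F4,A1)→signed(A1,F4) ✗  (O2,F4,A4)→signed(A4,F4) ✗  (O3,F3,A3)→signed(A3,F3) ✗  (O3,F3,A5)→signed(A5,F3) ✓  (O3,F4,A3)→signed(A3,F4) ✗  (O3,F4,A5)→signed(A5,F4) ✓
Counterexamples (restrictor triples failing the scope): 9.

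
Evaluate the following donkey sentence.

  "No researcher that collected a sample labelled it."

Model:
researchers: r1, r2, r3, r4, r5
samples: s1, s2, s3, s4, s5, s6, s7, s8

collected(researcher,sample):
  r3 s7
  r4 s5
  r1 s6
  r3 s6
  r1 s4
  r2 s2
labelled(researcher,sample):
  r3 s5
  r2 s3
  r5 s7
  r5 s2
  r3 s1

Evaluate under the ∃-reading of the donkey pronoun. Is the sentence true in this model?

True

"it" takes "a sample" as antecedent — a donkey pronoun bound across the clause boundary.
Truth condition: for no (r,s) with collected(r,s) does labelled(r,s) hold.
Restrictor pairs — does the scope hold? (r1,s4):fails  (r1,s6):fails  (r2,s2):fails  (r3,s6):fails  (r3,s7):fails  (r4,s5):fails
Scope holds for no restrictor pair, so the sentence is true.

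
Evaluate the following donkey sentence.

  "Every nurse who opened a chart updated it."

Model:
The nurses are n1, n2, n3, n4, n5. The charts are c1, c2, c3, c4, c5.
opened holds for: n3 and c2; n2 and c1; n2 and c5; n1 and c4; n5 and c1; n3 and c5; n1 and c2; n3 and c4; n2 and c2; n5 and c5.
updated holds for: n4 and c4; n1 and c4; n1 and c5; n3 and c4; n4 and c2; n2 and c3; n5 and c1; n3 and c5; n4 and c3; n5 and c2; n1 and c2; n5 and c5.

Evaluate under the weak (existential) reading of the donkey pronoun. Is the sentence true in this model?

"it" takes "a chart" as antecedent — a donkey pronoun bound across the clause boundary.
Weak reading: every nurse n with some opened-chart has at least one opened-chart c such that updated(n,c).
Per nurse: n1:✓  n2:✗  n3:✓  n5:✓
n2 has no witness among its opened-charts.

False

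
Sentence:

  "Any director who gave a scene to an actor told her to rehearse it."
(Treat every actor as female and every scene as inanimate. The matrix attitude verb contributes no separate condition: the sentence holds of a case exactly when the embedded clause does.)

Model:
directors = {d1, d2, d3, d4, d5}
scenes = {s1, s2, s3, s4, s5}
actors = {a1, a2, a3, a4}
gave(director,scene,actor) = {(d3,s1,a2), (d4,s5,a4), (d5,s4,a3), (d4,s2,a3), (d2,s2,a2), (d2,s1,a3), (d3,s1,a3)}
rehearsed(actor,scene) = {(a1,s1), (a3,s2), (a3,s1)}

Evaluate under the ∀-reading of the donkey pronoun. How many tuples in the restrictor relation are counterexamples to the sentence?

4

"her" takes "an actor" as antecedent and "it" takes "a scene"; both are donkey pronouns co-varying with the restrictor.
Strong reading: for every (d,s,a) with gave(d,s,a), rehearsed(a,s).
Restrictor triples: (d2,s1,a3)→rehearsed(a3,s1) ✓  (d2,s2,a2)→rehearsed(a2,s2) ✗  (d3,s1,a2)→rehearsed(a2,s1) ✗  (d3,s1,a3)→rehearsed(a3,s1) ✓  (d4,s2,a3)→rehearsed(a3,s2) ✓  (d4,s5,a4)→rehearsed(a4,s5) ✗  (d5,s4,a3)→rehearsed(a3,s4) ✗
Counterexamples (restrictor triples failing the scope): 4.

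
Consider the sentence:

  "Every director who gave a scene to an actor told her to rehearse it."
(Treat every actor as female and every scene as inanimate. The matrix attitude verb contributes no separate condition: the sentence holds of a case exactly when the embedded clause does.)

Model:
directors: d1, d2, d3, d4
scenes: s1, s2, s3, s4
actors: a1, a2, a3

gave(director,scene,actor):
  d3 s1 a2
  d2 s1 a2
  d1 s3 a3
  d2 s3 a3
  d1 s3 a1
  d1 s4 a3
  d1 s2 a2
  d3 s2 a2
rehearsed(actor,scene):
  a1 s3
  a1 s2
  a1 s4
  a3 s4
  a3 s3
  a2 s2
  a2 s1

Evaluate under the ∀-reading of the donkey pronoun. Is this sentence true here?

"her" takes "an actor" as antecedent and "it" takes "a scene"; both are donkey pronouns co-varying with the restrictor.
Strong reading: for every (d,s,a) with gave(d,s,a), rehearsed(a,s).
Restrictor triples: (d1,s2,a2)→rehearsed(a2,s2) ✓  (d1,s3,a1)→rehearsed(a1,s3) ✓  (d1,s3,a3)→rehearsed(a3,s3) ✓  (d1,s4,a3)→rehearsed(a3,s4) ✓  (d2,s1,a2)→rehearsed(a2,s1) ✓  (d2,s3,a3)→rehearsed(a3,s3) ✓  (d3,s1,a2)→rehearsed(a2,s1) ✓  (d3,s2,a2)→rehearsed(a2,s2) ✓
Every restrictor triple satisfies the scope.

True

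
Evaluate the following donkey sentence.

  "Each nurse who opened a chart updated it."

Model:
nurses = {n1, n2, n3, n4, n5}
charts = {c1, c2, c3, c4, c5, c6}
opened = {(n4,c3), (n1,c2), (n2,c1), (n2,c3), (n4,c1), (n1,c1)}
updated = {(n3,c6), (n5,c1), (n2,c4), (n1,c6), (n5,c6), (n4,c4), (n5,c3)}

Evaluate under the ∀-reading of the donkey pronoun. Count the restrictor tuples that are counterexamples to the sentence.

"it" takes "a chart" as antecedent — a donkey pronoun bound across the clause boundary.
Strong reading: for every (n,c) with opened(n,c), updated(n,c).
Restrictor pairs: (n1,c1) ✗  (n1,c2) ✗  (n2,c1) ✗  (n2,c3) ✗  (n4,c1) ✗  (n4,c3) ✗
Counterexamples (restrictor pairs failing the scope): 6.

6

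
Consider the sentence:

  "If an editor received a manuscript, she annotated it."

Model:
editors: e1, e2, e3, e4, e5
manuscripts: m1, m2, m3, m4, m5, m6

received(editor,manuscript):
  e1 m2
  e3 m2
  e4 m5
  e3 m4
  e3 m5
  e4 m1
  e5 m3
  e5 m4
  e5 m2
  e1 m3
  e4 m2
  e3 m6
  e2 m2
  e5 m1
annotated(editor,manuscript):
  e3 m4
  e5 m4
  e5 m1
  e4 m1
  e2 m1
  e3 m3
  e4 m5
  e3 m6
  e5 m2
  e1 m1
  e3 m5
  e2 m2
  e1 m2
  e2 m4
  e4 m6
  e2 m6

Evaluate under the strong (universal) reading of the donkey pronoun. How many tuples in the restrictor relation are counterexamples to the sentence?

4

"it" takes "a manuscript" as antecedent — a donkey pronoun bound across the clause boundary.
Strong reading: for every (e,m) with received(e,m), annotated(e,m).
Restrictor pairs: (e1,m2) ✓  (e1,m3) ✗  (e2,m2) ✓  (e3,m2) ✗  (e3,m4) ✓  (e3,m5) ✓  (e3,m6) ✓  (e4,m1) ✓  (e4,m2) ✗  (e4,m5) ✓  (e5,m1) ✓  (e5,m2) ✓  (e5,m3) ✗  (e5,m4) ✓
Counterexamples (restrictor pairs failing the scope): 4.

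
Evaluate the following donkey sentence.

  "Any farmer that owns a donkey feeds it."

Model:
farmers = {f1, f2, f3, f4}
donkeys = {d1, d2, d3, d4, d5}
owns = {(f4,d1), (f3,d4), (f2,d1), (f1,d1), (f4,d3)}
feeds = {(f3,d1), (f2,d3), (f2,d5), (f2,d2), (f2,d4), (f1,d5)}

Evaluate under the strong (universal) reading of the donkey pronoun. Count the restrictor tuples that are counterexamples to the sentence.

"it" takes "a donkey" as antecedent — a donkey pronoun bound across the clause boundary.
Strong reading: for every (f,d) with owns(f,d), feeds(f,d).
Restrictor pairs: (f1,d1) ✗  (f2,d1) ✗  (f3,d4) ✗  (f4,d1) ✗  (f4,d3) ✗
Counterexamples (restrictor pairs failing the scope): 5.

5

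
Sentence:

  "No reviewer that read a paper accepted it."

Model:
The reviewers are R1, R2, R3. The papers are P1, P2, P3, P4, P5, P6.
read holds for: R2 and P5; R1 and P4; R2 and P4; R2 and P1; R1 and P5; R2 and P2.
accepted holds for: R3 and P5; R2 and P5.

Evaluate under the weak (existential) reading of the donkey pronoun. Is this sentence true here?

False

"it" takes "a paper" as antecedent — a donkey pronoun bound across the clause boundary.
Truth condition: for no (r,p) with read(r,p) does accepted(r,p) hold.
Restrictor pairs — does the scope hold? (R1,P4):fails  (R1,P5):fails  (R2,P1):fails  (R2,P2):fails  (R2,P4):fails  (R2,P5):holds
Scope holds for 1 pair(s), so the sentence is false.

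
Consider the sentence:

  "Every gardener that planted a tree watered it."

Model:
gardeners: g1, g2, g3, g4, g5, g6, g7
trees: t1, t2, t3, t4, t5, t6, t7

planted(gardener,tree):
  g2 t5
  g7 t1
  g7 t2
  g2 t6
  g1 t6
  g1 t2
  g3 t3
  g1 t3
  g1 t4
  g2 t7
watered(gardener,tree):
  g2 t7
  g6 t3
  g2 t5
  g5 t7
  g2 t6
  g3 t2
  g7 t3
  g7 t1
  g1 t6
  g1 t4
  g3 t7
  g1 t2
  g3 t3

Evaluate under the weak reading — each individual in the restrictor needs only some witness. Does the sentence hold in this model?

True

"it" takes "a tree" as antecedent — a donkey pronoun bound across the clause boundary.
Weak reading: every gardener g with some planted-tree has at least one planted-tree t such that watered(g,t).
Per gardener: g1:✓  g2:✓  g3:✓  g7:✓
Every gardener in the restrictor has a witness.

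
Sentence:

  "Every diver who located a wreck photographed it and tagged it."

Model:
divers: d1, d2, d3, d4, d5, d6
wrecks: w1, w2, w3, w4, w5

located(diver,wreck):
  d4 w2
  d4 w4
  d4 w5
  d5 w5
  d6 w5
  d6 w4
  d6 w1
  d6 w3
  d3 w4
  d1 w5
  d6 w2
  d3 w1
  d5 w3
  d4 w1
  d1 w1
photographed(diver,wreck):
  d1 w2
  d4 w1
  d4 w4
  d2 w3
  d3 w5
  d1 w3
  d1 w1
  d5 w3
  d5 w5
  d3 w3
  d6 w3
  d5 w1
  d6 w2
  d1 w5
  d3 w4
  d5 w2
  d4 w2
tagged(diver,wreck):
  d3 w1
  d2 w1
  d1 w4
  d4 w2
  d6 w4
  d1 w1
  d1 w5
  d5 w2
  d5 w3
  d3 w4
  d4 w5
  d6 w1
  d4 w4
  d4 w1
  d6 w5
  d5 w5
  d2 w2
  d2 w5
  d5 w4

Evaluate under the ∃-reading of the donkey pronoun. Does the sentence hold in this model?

False

"it" takes "a wreck" as antecedent — a donkey pronoun bound across the clause boundary.
Weak reading: every diver d with some located-wreck has at least one located-wreck w such that photographed(d,w) ∧ tagged(d,w).
Per diver: d1:✓  d3:✓  d4:✓  d5:✓  d6:✗
d6 has no witness among its located-wrecks.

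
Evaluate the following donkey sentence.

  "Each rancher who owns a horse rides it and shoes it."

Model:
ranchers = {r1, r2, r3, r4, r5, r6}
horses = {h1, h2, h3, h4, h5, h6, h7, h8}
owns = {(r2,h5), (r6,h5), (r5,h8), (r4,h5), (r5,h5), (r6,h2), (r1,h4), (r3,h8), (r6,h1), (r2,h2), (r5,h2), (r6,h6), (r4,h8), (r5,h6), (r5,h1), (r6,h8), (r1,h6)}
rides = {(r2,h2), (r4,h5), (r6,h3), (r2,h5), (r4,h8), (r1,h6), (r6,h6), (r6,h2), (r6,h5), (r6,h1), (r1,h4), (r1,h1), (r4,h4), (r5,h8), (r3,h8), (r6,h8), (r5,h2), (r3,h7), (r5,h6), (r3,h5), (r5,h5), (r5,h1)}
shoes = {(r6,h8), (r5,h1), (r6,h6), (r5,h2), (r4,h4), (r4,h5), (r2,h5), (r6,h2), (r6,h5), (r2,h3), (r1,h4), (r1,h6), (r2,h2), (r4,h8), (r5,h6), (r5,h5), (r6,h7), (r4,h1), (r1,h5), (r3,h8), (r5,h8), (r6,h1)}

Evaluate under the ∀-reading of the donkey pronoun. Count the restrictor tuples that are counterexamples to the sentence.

"it" takes "a horse" as antecedent — a donkey pronoun bound across the clause boundary.
Strong reading: for every (r,h) with owns(r,h), rides(r,h) ∧ shoes(r,h).
Restrictor pairs: (r1,h4) ✓  (r1,h6) ✓  (r2,h2) ✓  (r2,h5) ✓  (r3,h8) ✓  (r4,h5) ✓  (r4,h8) ✓  (r5,h1) ✓  (r5,h2) ✓  (r5,h5) ✓  (r5,h6) ✓  (r5,h8) ✓  (r6,h1) ✓  (r6,h2) ✓  (r6,h5) ✓  (r6,h6) ✓  (r6,h8) ✓
Counterexamples (restrictor pairs failing the scope): 0.

0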